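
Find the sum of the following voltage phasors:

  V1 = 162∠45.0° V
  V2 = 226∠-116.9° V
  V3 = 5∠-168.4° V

Step 1 — Convert each phasor to rectangular form:
  V1 = 162·(cos(45.0°) + j·sin(45.0°)) = 114.6 + j114.6 V
  V2 = 226·(cos(-116.9°) + j·sin(-116.9°)) = -102.3 - j201.5 V
  V3 = 5·(cos(-168.4°) + j·sin(-168.4°)) = -4.898 - j1.005 V
Step 2 — Sum components: V_total = 7.403 - j88 V.
Step 3 — Convert to polar: |V_total| = 88.31 V, ∠V_total = -85.2°.

V_total = 88.31∠-85.2° V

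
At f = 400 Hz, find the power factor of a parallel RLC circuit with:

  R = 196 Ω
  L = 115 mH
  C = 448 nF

Step 1 — Angular frequency: ω = 2π·f = 2π·400 = 2513 rad/s.
Step 2 — Component impedances:
  R: Z = R = 196 Ω
  L: Z = jωL = j·2513·0.115 = 0 + j289 Ω
  C: Z = 1/(jωC) = -j/(ω·C) = 0 - j888.1 Ω
Step 3 — Parallel combination: 1/Z_total = 1/R + 1/L + 1/C; Z_total = 162.1 + j74.14 Ω = 178.2∠24.6° Ω.
Step 4 — Power factor: PF = cos(φ) = Re(Z)/|Z| = 162.082/178.236 = 0.9094.
Step 5 — Type: Im(Z) = 74.14 ⇒ lagging (phase φ = 24.6°).

PF = 0.9094 (lagging, φ = 24.6°)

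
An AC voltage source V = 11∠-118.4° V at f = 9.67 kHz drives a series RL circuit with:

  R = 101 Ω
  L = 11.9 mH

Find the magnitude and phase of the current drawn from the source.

Step 1 — Angular frequency: ω = 2π·f = 2π·9670 = 6.076e+04 rad/s.
Step 2 — Component impedances:
  R: Z = R = 101 Ω
  L: Z = jωL = j·6.076e+04·0.0119 = 0 + j723 Ω
Step 3 — Series combination: Z_total = R + L = 101 + j723 Ω = 730∠82.0° Ω.
Step 4 — Source phasor: V = 11∠-118.4° V = -5.232 - j9.676 V.
Step 5 — Ohm's law: I = V / Z_total = (-5.232 - j9.676) / (101 + j723) = -0.01412 + j0.005264 A.
Step 6 — Convert to polar: |I| = 0.01507 A, ∠I = 159.6°.

I = 0.01507∠159.6° A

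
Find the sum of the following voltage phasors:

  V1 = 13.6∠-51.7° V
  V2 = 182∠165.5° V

Step 1 — Convert each phasor to rectangular form:
  V1 = 13.6·(cos(-51.7°) + j·sin(-51.7°)) = 8.429 - j10.67 V
  V2 = 182·(cos(165.5°) + j·sin(165.5°)) = -176.2 + j45.57 V
Step 2 — Sum components: V_total = -167.8 + j34.9 V.
Step 3 — Convert to polar: |V_total| = 171.4 V, ∠V_total = 168.3°.

V_total = 171.4∠168.3° V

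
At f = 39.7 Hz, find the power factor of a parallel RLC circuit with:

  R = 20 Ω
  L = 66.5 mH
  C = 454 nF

Step 1 — Angular frequency: ω = 2π·f = 2π·39.7 = 249.4 rad/s.
Step 2 — Component impedances:
  R: Z = R = 20 Ω
  L: Z = jωL = j·249.4·0.0665 = 0 + j16.59 Ω
  C: Z = 1/(jωC) = -j/(ω·C) = 0 - j8830 Ω
Step 3 — Parallel combination: 1/Z_total = 1/R + 1/L + 1/C; Z_total = 8.169 + j9.831 Ω = 12.78∠50.3° Ω.
Step 4 — Power factor: PF = cos(φ) = Re(Z)/|Z| = 8.1691/12.782 = 0.6391.
Step 5 — Type: Im(Z) = 9.831 ⇒ lagging (phase φ = 50.3°).

PF = 0.6391 (lagging, φ = 50.3°)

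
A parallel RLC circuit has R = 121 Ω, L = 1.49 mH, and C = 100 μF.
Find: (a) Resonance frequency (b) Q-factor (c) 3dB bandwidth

Step 1 — Resonance: ω₀ = 1/√(LC) = 1/√(0.00149·0.0001) = 2591 rad/s.
Step 2 — f₀ = ω₀/(2π) = 412.3 Hz.
Step 3 — Parallel Q: Q = R/(ω₀L) = 121/(2591·0.00149) = 31.35.
Step 4 — Bandwidth: Δω = ω₀/Q = 82.64 rad/s; BW = Δω/(2π) = 13.15 Hz.

(a) f₀ = 412.3 Hz  (b) Q = 31.35  (c) BW = 13.15 Hz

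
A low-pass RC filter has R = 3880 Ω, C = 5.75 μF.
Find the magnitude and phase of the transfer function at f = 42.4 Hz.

Step 1 — Angular frequency: ω = 2π·42.4 = 266.4 rad/s.
Step 2 — Transfer function: H(jω) = 1/(1 + jωRC).
Step 3 — Denominator: 1 + jωRC = 1 + j·266.4·3880·5.75e-06 = 1 + j5.944.
Step 4 — H = 0.02753 - j0.1636.
Step 5 — Magnitude: |H| = 0.1659 (-15.6 dB); phase: φ = -80.4°.

|H| = 0.1659 (-15.6 dB), φ = -80.4°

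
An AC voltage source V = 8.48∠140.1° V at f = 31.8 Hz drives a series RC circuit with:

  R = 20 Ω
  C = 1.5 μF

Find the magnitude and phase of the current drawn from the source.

Step 1 — Angular frequency: ω = 2π·f = 2π·31.8 = 199.8 rad/s.
Step 2 — Component impedances:
  R: Z = R = 20 Ω
  C: Z = 1/(jωC) = -j/(ω·C) = 0 - j3337 Ω
Step 3 — Series combination: Z_total = R + C = 20 - j3337 Ω = 3337∠-89.7° Ω.
Step 4 — Source phasor: V = 8.48∠140.1° V = -6.506 + j5.439 V.
Step 5 — Ohm's law: I = V / Z_total = (-6.506 + j5.439) / (20 - j3337) = -0.001642 - j0.00194 A.
Step 6 — Convert to polar: |I| = 0.002541 A, ∠I = -130.2°.

I = 0.002541∠-130.2° A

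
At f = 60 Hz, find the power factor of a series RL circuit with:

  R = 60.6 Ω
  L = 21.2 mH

Step 1 — Angular frequency: ω = 2π·f = 2π·60 = 377 rad/s.
Step 2 — Component impedances:
  R: Z = R = 60.6 Ω
  L: Z = jωL = j·377·0.0212 = 0 + j7.992 Ω
Step 3 — Series combination: Z_total = R + L = 60.6 + j7.992 Ω = 61.12∠7.5° Ω.
Step 4 — Power factor: PF = cos(φ) = Re(Z)/|Z| = 60.6/61.125 = 0.9914.
Step 5 — Type: Im(Z) = 7.992 ⇒ lagging (phase φ = 7.5°).

PF = 0.9914 (lagging, φ = 7.5°)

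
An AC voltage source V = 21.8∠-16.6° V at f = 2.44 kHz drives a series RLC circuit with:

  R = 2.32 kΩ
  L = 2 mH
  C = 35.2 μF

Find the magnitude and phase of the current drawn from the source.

Step 1 — Angular frequency: ω = 2π·f = 2π·2440 = 1.533e+04 rad/s.
Step 2 — Component impedances:
  R: Z = R = 2320 Ω
  L: Z = jωL = j·1.533e+04·0.002 = 0 + j30.66 Ω
  C: Z = 1/(jωC) = -j/(ω·C) = 0 - j1.853 Ω
Step 3 — Series combination: Z_total = R + L + C = 2320 + j28.81 Ω = 2320∠0.7° Ω.
Step 4 — Source phasor: V = 21.8∠-16.6° V = 20.89 - j6.228 V.
Step 5 — Ohm's law: I = V / Z_total = (20.89 - j6.228) / (2320 + j28.81) = 0.00897 - j0.002796 A.
Step 6 — Convert to polar: |I| = 0.009396 A, ∠I = -17.3°.

I = 0.009396∠-17.3° A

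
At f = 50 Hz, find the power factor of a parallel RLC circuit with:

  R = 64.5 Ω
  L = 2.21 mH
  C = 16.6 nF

Step 1 — Angular frequency: ω = 2π·f = 2π·50 = 314.2 rad/s.
Step 2 — Component impedances:
  R: Z = R = 64.5 Ω
  L: Z = jωL = j·314.2·0.00221 = 0 + j0.6943 Ω
  C: Z = 1/(jωC) = -j/(ω·C) = 0 - j1.918e+05 Ω
Step 3 — Parallel combination: 1/Z_total = 1/R + 1/L + 1/C; Z_total = 0.007473 + j0.6942 Ω = 0.6943∠89.4° Ω.
Step 4 — Power factor: PF = cos(φ) = Re(Z)/|Z| = 0.007473/0.6943 = 0.01076.
Step 5 — Type: Im(Z) = 0.6942 ⇒ lagging (phase φ = 89.4°).

PF = 0.01076 (lagging, φ = 89.4°)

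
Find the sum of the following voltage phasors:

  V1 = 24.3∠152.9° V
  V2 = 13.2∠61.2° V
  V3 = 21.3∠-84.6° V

Step 1 — Convert each phasor to rectangular form:
  V1 = 24.3·(cos(152.9°) + j·sin(152.9°)) = -21.63 + j11.07 V
  V2 = 13.2·(cos(61.2°) + j·sin(61.2°)) = 6.359 + j11.57 V
  V3 = 21.3·(cos(-84.6°) + j·sin(-84.6°)) = 2.005 - j21.21 V
Step 2 — Sum components: V_total = -13.27 + j1.432 V.
Step 3 — Convert to polar: |V_total| = 13.35 V, ∠V_total = 173.8°.

V_total = 13.35∠173.8° V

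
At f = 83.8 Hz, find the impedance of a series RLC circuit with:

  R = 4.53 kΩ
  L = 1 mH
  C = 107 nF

Step 1 — Angular frequency: ω = 2π·f = 2π·83.8 = 526.5 rad/s.
Step 2 — Component impedances:
  R: Z = R = 4530 Ω
  L: Z = jωL = j·526.5·0.001 = 0 + j0.5265 Ω
  C: Z = 1/(jωC) = -j/(ω·C) = 0 - j1.775e+04 Ω
Step 3 — Series combination: Z_total = R + L + C = 4530 - j1.775e+04 Ω = 1.832e+04∠-75.7° Ω.

Z = 4530 - j1.775e+04 Ω = 1.832e+04∠-75.7° Ω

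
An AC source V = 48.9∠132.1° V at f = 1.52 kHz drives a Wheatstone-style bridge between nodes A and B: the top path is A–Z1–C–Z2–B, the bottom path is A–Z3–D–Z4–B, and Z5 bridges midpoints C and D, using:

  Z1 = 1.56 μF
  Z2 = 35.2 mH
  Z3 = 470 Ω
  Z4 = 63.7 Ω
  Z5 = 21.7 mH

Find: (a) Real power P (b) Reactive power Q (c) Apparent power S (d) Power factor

Step 1 — Angular frequency: ω = 2π·f = 2π·1520 = 9550 rad/s.
Step 2 — Component impedances:
  Z1: Z = 1/(jωC) = -j/(ω·C) = 0 - j67.12 Ω
  Z2: Z = jωL = j·9550·0.0352 = 0 + j336.2 Ω
  Z3: Z = R = 470 Ω
  Z4: Z = R = 63.7 Ω
  Z5: Z = jωL = j·9550·0.0217 = 0 + j207.2 Ω
Step 3 — Bridge requires nodal analysis (the Z5 bridge couples midpoints C and D, so the two paths cannot be reduced to a simple series/parallel combination). Setting node B to ground and injecting 1 A at node A, the 3-node admittance system at A, C, D solves to V_A = Z_AB = 31.29 + j66.64 Ω = 73.62∠64.8° Ω.
Step 4 — Source phasor: V = 48.9∠132.1° V = -32.78 + j36.28 V.
Step 5 — Current: I = V / Z = 0.2568 + j0.6126 A = 0.6642∠67.3° A.
Step 6 — Complex power: S = V·I* = 13.81 + j29.4 VA.
Step 7 — Real power: P = Re(S) = 13.81 W.
Step 8 — Reactive power: Q = Im(S) = 29.4 VAR.
Step 9 — Apparent power: |S| = 32.48 VA.
Step 10 — Power factor: PF = P/|S| = 0.4251 (lagging).

(a) P = 13.81 W  (b) Q = 29.4 VAR  (c) S = 32.48 VA  (d) PF = 0.4251 (lagging)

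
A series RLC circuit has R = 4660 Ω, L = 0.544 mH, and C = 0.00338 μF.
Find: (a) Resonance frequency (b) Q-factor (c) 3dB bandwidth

Step 1 — Resonance condition Im(Z)=0 gives ω₀ = 1/√(LC).
Step 2 — ω₀ = 1/√(0.000544·3.38e-09) = 7.375e+05 rad/s.
Step 3 — f₀ = ω₀/(2π) = 1.174e+05 Hz.
Step 4 — Series Q: Q = ω₀L/R = 7.375e+05·0.000544/4660 = 0.08609.
Step 5 — 3dB bandwidth: Δω = ω₀/Q = 8.566e+06 rad/s; BW = Δω/(2π) = 1.363e+06 Hz.

(a) f₀ = 1.174e+05 Hz  (b) Q = 0.08609  (c) BW = 1.363e+06 Hz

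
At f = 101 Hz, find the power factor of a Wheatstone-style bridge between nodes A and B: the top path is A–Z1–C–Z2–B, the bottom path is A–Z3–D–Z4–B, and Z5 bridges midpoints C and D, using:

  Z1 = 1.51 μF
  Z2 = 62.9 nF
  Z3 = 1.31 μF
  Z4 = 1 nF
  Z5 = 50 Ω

Step 1 — Angular frequency: ω = 2π·f = 2π·101 = 634.6 rad/s.
Step 2 — Component impedances:
  Z1: Z = 1/(jωC) = -j/(ω·C) = 0 - j1044 Ω
  Z2: Z = 1/(jωC) = -j/(ω·C) = 0 - j2.505e+04 Ω
  Z3: Z = 1/(jωC) = -j/(ω·C) = 0 - j1203 Ω
  Z4: Z = 1/(jωC) = -j/(ω·C) = 0 - j1.576e+06 Ω
  Z5: Z = R = 50 Ω
Step 3 — Bridge requires nodal analysis (the Z5 bridge couples midpoints C and D, so the two paths cannot be reduced to a simple series/parallel combination). Setting node B to ground and injecting 1 A at node A, the 3-node admittance system at A, C, D solves to V_A = Z_AB = 10.07 - j2.522e+04 Ω = 2.522e+04∠-90.0° Ω.
Step 4 — Power factor: PF = cos(φ) = Re(Z)/|Z| = 10.07/2.522e+04 = 0.0003993.
Step 5 — Type: Im(Z) = -2.522e+04 ⇒ leading (phase φ = -90.0°).

PF = 0.0003993 (leading, φ = -90.0°)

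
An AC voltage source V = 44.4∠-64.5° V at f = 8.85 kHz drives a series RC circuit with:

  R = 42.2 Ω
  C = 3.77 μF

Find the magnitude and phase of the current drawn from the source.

Step 1 — Angular frequency: ω = 2π·f = 2π·8850 = 5.561e+04 rad/s.
Step 2 — Component impedances:
  R: Z = R = 42.2 Ω
  C: Z = 1/(jωC) = -j/(ω·C) = 0 - j4.77 Ω
Step 3 — Series combination: Z_total = R + C = 42.2 - j4.77 Ω = 42.47∠-6.4° Ω.
Step 4 — Source phasor: V = 44.4∠-64.5° V = 19.11 - j40.07 V.
Step 5 — Ohm's law: I = V / Z_total = (19.11 - j40.07) / (42.2 - j4.77) = 0.5532 - j0.8871 A.
Step 6 — Convert to polar: |I| = 1.045 A, ∠I = -58.1°.

I = 1.045∠-58.1° A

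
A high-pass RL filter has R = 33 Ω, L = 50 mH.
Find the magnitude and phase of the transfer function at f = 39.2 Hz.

Step 1 — Angular frequency: ω = 2π·39.2 = 246.3 rad/s.
Step 2 — Transfer function: H(jω) = jωL/(R + jωL).
Step 3 — Numerator jωL = j·12.32; denominator R + jωL = 33 + j12.32.
Step 4 — H = 0.1222 + j0.3276.
Step 5 — Magnitude: |H| = 0.3496 (-9.1 dB); phase: φ = 69.5°.

|H| = 0.3496 (-9.1 dB), φ = 69.5°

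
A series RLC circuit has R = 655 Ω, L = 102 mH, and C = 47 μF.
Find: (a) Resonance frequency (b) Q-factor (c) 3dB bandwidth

Step 1 — Resonance: ω₀ = 1/√(LC) = 1/√(0.102·4.7e-05) = 456.7 rad/s.
Step 2 — f₀ = ω₀/(2π) = 72.69 Hz.
Step 3 — Series Q: Q = ω₀L/R = 456.7·0.102/655 = 0.07112.
Step 4 — Bandwidth: Δω = ω₀/Q = 6422 rad/s; BW = Δω/(2π) = 1022 Hz.

(a) f₀ = 72.69 Hz  (b) Q = 0.07112  (c) BW = 1022 Hz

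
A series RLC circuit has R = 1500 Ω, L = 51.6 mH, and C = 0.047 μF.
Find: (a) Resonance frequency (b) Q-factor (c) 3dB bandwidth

Step 1 — Resonance condition Im(Z)=0 gives ω₀ = 1/√(LC).
Step 2 — ω₀ = 1/√(0.0516·4.7e-08) = 2.031e+04 rad/s.
Step 3 — f₀ = ω₀/(2π) = 3232 Hz.
Step 4 — Series Q: Q = ω₀L/R = 2.031e+04·0.0516/1500 = 0.6985.
Step 5 — 3dB bandwidth: Δω = ω₀/Q = 2.907e+04 rad/s; BW = Δω/(2π) = 4627 Hz.

(a) f₀ = 3232 Hz  (b) Q = 0.6985  (c) BW = 4627 Hz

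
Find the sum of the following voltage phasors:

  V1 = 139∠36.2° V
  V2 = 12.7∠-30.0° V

Step 1 — Convert each phasor to rectangular form:
  V1 = 139·(cos(36.2°) + j·sin(36.2°)) = 112.2 + j82.09 V
  V2 = 12.7·(cos(-30.0°) + j·sin(-30.0°)) = 11 - j6.35 V
Step 2 — Sum components: V_total = 123.2 + j75.74 V.
Step 3 — Convert to polar: |V_total| = 144.6 V, ∠V_total = 31.6°.

V_total = 144.6∠31.6° V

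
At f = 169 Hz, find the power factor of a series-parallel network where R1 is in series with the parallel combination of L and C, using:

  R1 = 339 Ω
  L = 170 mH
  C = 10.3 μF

Step 1 — Angular frequency: ω = 2π·f = 2π·169 = 1062 rad/s.
Step 2 — Component impedances:
  R1: Z = R = 339 Ω
  L: Z = jωL = j·1062·0.17 = 0 + j180.5 Ω
  C: Z = 1/(jωC) = -j/(ω·C) = 0 - j91.43 Ω
Step 3 — Parallel branch: L || C = 1/(1/L + 1/C) = 0 - j185.3 Ω.
Step 4 — Series with R1: Z_total = R1 + (L || C) = 339 - j185.3 Ω = 386.3∠-28.7° Ω.
Step 5 — Power factor: PF = cos(φ) = Re(Z)/|Z| = 339/386.32 = 0.8775.
Step 6 — Type: Im(Z) = -185.3 ⇒ leading (phase φ = -28.7°).

PF = 0.8775 (leading, φ = -28.7°)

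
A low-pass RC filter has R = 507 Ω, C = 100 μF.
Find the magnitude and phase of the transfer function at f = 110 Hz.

Step 1 — Angular frequency: ω = 2π·110 = 691.2 rad/s.
Step 2 — Transfer function: H(jω) = 1/(1 + jωRC).
Step 3 — Denominator: 1 + jωRC = 1 + j·691.2·507·0.0001 = 1 + j35.04.
Step 4 — H = 0.0008137 - j0.02851.
Step 5 — Magnitude: |H| = 0.02853 (-30.9 dB); phase: φ = -88.4°.

|H| = 0.02853 (-30.9 dB), φ = -88.4°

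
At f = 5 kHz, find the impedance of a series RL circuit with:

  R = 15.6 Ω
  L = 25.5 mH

Step 1 — Angular frequency: ω = 2π·f = 2π·5000 = 3.142e+04 rad/s.
Step 2 — Component impedances:
  R: Z = R = 15.6 Ω
  L: Z = jωL = j·3.142e+04·0.0255 = 0 + j801.1 Ω
Step 3 — Series combination: Z_total = R + L = 15.6 + j801.1 Ω = 801.3∠88.9° Ω.

Z = 15.6 + j801.1 Ω = 801.3∠88.9° Ω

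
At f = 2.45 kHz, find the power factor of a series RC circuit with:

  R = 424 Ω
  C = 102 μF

Step 1 — Angular frequency: ω = 2π·f = 2π·2450 = 1.539e+04 rad/s.
Step 2 — Component impedances:
  R: Z = R = 424 Ω
  C: Z = 1/(jωC) = -j/(ω·C) = 0 - j0.6369 Ω
Step 3 — Series combination: Z_total = R + C = 424 - j0.6369 Ω = 424∠-0.1° Ω.
Step 4 — Power factor: PF = cos(φ) = Re(Z)/|Z| = 424/424 = 1.
Step 5 — Type: Im(Z) = -0.6369 ⇒ leading (phase φ = -0.1°).

PF = 1 (leading, φ = -0.1°)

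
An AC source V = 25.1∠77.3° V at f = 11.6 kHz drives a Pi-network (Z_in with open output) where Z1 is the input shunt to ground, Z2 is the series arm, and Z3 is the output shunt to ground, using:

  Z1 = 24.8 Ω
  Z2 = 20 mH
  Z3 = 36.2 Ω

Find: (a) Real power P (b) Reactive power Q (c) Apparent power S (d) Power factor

Step 1 — Angular frequency: ω = 2π·f = 2π·1.16e+04 = 7.288e+04 rad/s.
Step 2 — Component impedances:
  Z1: Z = R = 24.8 Ω
  Z2: Z = jωL = j·7.288e+04·0.02 = 0 + j1458 Ω
  Z3: Z = R = 36.2 Ω
Step 3 — With open output, the series arm Z2 and the output shunt Z3 appear in series to ground: Z2 + Z3 = 36.2 + j1458 Ω.
Step 4 — Parallel with input shunt Z1: Z_in = Z1 || (Z2 + Z3) = 24.78 + j0.4212 Ω = 24.79∠1.0° Ω.
Step 5 — Source phasor: V = 25.1∠77.3° V = 5.518 + j24.49 V.
Step 6 — Current: I = V / Z = 0.2394 + j0.984 A = 1.013∠76.3° A.
Step 7 — Complex power: S = V·I* = 25.41 + j0.4319 VA.
Step 8 — Real power: P = Re(S) = 25.41 W.
Step 9 — Reactive power: Q = Im(S) = 0.4319 VAR.
Step 10 — Apparent power: |S| = 25.42 VA.
Step 11 — Power factor: PF = P/|S| = 0.9999 (lagging).

(a) P = 25.41 W  (b) Q = 0.4319 VAR  (c) S = 25.42 VA  (d) PF = 0.9999 (lagging)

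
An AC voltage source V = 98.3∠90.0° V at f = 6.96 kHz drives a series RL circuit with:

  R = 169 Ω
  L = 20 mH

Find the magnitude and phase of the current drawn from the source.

Step 1 — Angular frequency: ω = 2π·f = 2π·6960 = 4.373e+04 rad/s.
Step 2 — Component impedances:
  R: Z = R = 169 Ω
  L: Z = jωL = j·4.373e+04·0.02 = 0 + j874.6 Ω
Step 3 — Series combination: Z_total = R + L = 169 + j874.6 Ω = 890.8∠79.1° Ω.
Step 4 — Source phasor: V = 98.3∠90.0° V = 0 + j98.3 V.
Step 5 — Ohm's law: I = V / Z_total = (0 + j98.3) / (169 + j874.6) = 0.1083 + j0.02094 A.
Step 6 — Convert to polar: |I| = 0.1104 A, ∠I = 10.9°.

I = 0.1104∠10.9° A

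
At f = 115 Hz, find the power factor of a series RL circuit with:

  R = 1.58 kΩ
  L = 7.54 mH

Step 1 — Angular frequency: ω = 2π·f = 2π·115 = 722.6 rad/s.
Step 2 — Component impedances:
  R: Z = R = 1580 Ω
  L: Z = jωL = j·722.6·0.00754 = 0 + j5.448 Ω
Step 3 — Series combination: Z_total = R + L = 1580 + j5.448 Ω = 1580∠0.2° Ω.
Step 4 — Power factor: PF = cos(φ) = Re(Z)/|Z| = 1580/1580 = 1.
Step 5 — Type: Im(Z) = 5.448 ⇒ lagging (phase φ = 0.2°).

PF = 1 (lagging, φ = 0.2°)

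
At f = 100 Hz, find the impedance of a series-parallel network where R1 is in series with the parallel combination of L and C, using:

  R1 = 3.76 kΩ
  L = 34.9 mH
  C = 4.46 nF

Step 1 — Angular frequency: ω = 2π·f = 2π·100 = 628.3 rad/s.
Step 2 — Component impedances:
  R1: Z = R = 3760 Ω
  L: Z = jωL = j·628.3·0.0349 = 0 + j21.93 Ω
  C: Z = 1/(jωC) = -j/(ω·C) = 0 - j3.568e+05 Ω
Step 3 — Parallel branch: L || C = 1/(1/L + 1/C) = 0 + j21.93 Ω.
Step 4 — Series with R1: Z_total = R1 + (L || C) = 3760 + j21.93 Ω = 3760∠0.3° Ω.

Z = 3760 + j21.93 Ω = 3760∠0.3° Ω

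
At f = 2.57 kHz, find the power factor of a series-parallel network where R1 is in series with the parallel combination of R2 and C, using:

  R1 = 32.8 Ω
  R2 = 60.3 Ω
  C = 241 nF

Step 1 — Angular frequency: ω = 2π·f = 2π·2570 = 1.615e+04 rad/s.
Step 2 — Component impedances:
  R1: Z = R = 32.8 Ω
  R2: Z = R = 60.3 Ω
  C: Z = 1/(jωC) = -j/(ω·C) = 0 - j257 Ω
Step 3 — Parallel branch: R2 || C = 1/(1/R2 + 1/C) = 57.15 - j13.41 Ω.
Step 4 — Series with R1: Z_total = R1 + (R2 || C) = 89.95 - j13.41 Ω = 90.95∠-8.5° Ω.
Step 5 — Power factor: PF = cos(φ) = Re(Z)/|Z| = 89.953/90.947 = 0.9891.
Step 6 — Type: Im(Z) = -13.41 ⇒ leading (phase φ = -8.5°).

PF = 0.9891 (leading, φ = -8.5°)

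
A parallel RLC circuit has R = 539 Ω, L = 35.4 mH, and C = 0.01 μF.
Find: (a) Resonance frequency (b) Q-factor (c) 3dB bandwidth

Step 1 — Resonance: ω₀ = 1/√(LC) = 1/√(0.0354·1e-08) = 5.315e+04 rad/s.
Step 2 — f₀ = ω₀/(2π) = 8459 Hz.
Step 3 — Parallel Q: Q = R/(ω₀L) = 539/(5.315e+04·0.0354) = 0.2865.
Step 4 — Bandwidth: Δω = ω₀/Q = 1.855e+05 rad/s; BW = Δω/(2π) = 2.953e+04 Hz.

(a) f₀ = 8459 Hz  (b) Q = 0.2865  (c) BW = 2.953e+04 Hz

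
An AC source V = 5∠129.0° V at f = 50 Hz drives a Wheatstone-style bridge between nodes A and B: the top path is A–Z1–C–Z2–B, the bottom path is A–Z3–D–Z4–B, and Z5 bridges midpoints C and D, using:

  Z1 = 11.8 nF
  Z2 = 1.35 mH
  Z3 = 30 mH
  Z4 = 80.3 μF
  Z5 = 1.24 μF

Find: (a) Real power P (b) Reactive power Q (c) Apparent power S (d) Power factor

Step 1 — Angular frequency: ω = 2π·f = 2π·50 = 314.2 rad/s.
Step 2 — Component impedances:
  Z1: Z = 1/(jωC) = -j/(ω·C) = 0 - j2.698e+05 Ω
  Z2: Z = jωL = j·314.2·0.00135 = 0 + j0.4241 Ω
  Z3: Z = jωL = j·314.2·0.03 = 0 + j9.425 Ω
  Z4: Z = 1/(jωC) = -j/(ω·C) = 0 - j39.64 Ω
  Z5: Z = 1/(jωC) = -j/(ω·C) = 0 - j2567 Ω
Step 3 — Bridge requires nodal analysis (the Z5 bridge couples midpoints C and D, so the two paths cannot be reduced to a simple series/parallel combination). Setting node B to ground and injecting 1 A at node A, the 3-node admittance system at A, C, D solves to V_A = Z_AB = 0 - j29.61 Ω = 29.61∠-90.0° Ω.
Step 4 — Source phasor: V = 5∠129.0° V = -3.147 + j3.886 V.
Step 5 — Current: I = V / Z = -0.1312 - j0.1063 A = 0.1689∠-141.0° A.
Step 6 — Complex power: S = V·I* = 0 - j0.8443 VA.
Step 7 — Real power: P = Re(S) = 0 W.
Step 8 — Reactive power: Q = Im(S) = -0.8443 VAR.
Step 9 — Apparent power: |S| = 0.8443 VA.
Step 10 — Power factor: PF = P/|S| = 0 (leading).

(a) P = 0 W  (b) Q = -0.8443 VAR  (c) S = 0.8443 VA  (d) PF = 0 (leading)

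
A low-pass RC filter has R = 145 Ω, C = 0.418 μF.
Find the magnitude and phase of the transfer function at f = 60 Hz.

Step 1 — Angular frequency: ω = 2π·60 = 377 rad/s.
Step 2 — Transfer function: H(jω) = 1/(1 + jωRC).
Step 3 — Denominator: 1 + jωRC = 1 + j·377·145·4.18e-07 = 1 + j0.02285.
Step 4 — H = 0.9995 - j0.02284.
Step 5 — Magnitude: |H| = 0.9997 (-0.0 dB); phase: φ = -1.3°.

|H| = 0.9997 (-0.0 dB), φ = -1.3°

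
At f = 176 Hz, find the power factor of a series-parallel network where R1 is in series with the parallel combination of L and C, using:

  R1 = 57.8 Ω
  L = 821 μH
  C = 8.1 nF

Step 1 — Angular frequency: ω = 2π·f = 2π·176 = 1106 rad/s.
Step 2 — Component impedances:
  R1: Z = R = 57.8 Ω
  L: Z = jωL = j·1106·0.000821 = 0 + j0.9079 Ω
  C: Z = 1/(jωC) = -j/(ω·C) = 0 - j1.116e+05 Ω
Step 3 — Parallel branch: L || C = 1/(1/L + 1/C) = 0 + j0.9079 Ω.
Step 4 — Series with R1: Z_total = R1 + (L || C) = 57.8 + j0.9079 Ω = 57.81∠0.9° Ω.
Step 5 — Power factor: PF = cos(φ) = Re(Z)/|Z| = 57.8/57.807 = 0.9999.
Step 6 — Type: Im(Z) = 0.9079 ⇒ lagging (phase φ = 0.9°).

PF = 0.9999 (lagging, φ = 0.9°)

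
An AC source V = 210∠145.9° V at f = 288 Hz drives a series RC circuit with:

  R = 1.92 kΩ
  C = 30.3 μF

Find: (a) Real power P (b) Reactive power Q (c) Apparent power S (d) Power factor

Step 1 — Angular frequency: ω = 2π·f = 2π·288 = 1810 rad/s.
Step 2 — Component impedances:
  R: Z = R = 1920 Ω
  C: Z = 1/(jωC) = -j/(ω·C) = 0 - j18.24 Ω
Step 3 — Series combination: Z_total = R + C = 1920 - j18.24 Ω = 1920∠-0.5° Ω.
Step 4 — Source phasor: V = 210∠145.9° V = -173.9 + j117.7 V.
Step 5 — Current: I = V / Z = -0.09114 + j0.06045 A = 0.1094∠146.4° A.
Step 6 — Complex power: S = V·I* = 22.97 - j0.2182 VA.
Step 7 — Real power: P = Re(S) = 22.97 W.
Step 8 — Reactive power: Q = Im(S) = -0.2182 VAR.
Step 9 — Apparent power: |S| = 22.97 VA.
Step 10 — Power factor: PF = P/|S| = 1 (leading).

(a) P = 22.97 W  (b) Q = -0.2182 VAR  (c) S = 22.97 VA  (d) PF = 1 (leading)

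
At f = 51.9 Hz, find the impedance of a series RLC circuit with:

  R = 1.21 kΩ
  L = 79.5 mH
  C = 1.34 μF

Step 1 — Angular frequency: ω = 2π·f = 2π·51.9 = 326.1 rad/s.
Step 2 — Component impedances:
  R: Z = R = 1210 Ω
  L: Z = jωL = j·326.1·0.0795 = 0 + j25.92 Ω
  C: Z = 1/(jωC) = -j/(ω·C) = 0 - j2288 Ω
Step 3 — Series combination: Z_total = R + L + C = 1210 - j2263 Ω = 2566∠-61.9° Ω.

Z = 1210 - j2263 Ω = 2566∠-61.9° Ω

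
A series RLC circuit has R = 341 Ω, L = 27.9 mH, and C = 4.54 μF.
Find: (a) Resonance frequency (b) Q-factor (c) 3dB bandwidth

Step 1 — Resonance: ω₀ = 1/√(LC) = 1/√(0.0279·4.54e-06) = 2810 rad/s.
Step 2 — f₀ = ω₀/(2π) = 447.2 Hz.
Step 3 — Series Q: Q = ω₀L/R = 2810·0.0279/341 = 0.2299.
Step 4 — Bandwidth: Δω = ω₀/Q = 1.222e+04 rad/s; BW = Δω/(2π) = 1945 Hz.

(a) f₀ = 447.2 Hz  (b) Q = 0.2299  (c) BW = 1945 Hz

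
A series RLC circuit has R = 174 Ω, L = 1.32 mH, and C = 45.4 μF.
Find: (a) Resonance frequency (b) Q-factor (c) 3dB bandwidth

Step 1 — Resonance condition Im(Z)=0 gives ω₀ = 1/√(LC).
Step 2 — ω₀ = 1/√(0.00132·4.54e-05) = 4085 rad/s.
Step 3 — f₀ = ω₀/(2π) = 650.1 Hz.
Step 4 — Series Q: Q = ω₀L/R = 4085·0.00132/174 = 0.03099.
Step 5 — 3dB bandwidth: Δω = ω₀/Q = 1.318e+05 rad/s; BW = Δω/(2π) = 2.098e+04 Hz.

(a) f₀ = 650.1 Hz  (b) Q = 0.03099  (c) BW = 2.098e+04 Hz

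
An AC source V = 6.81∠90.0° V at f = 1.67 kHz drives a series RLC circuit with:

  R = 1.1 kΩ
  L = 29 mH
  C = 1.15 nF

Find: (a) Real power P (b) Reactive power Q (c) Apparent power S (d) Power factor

Step 1 — Angular frequency: ω = 2π·f = 2π·1670 = 1.049e+04 rad/s.
Step 2 — Component impedances:
  R: Z = R = 1100 Ω
  L: Z = jωL = j·1.049e+04·0.029 = 0 + j304.3 Ω
  C: Z = 1/(jωC) = -j/(ω·C) = 0 - j8.287e+04 Ω
Step 3 — Series combination: Z_total = R + L + C = 1100 - j8.257e+04 Ω = 8.257e+04∠-89.2° Ω.
Step 4 — Source phasor: V = 6.81∠90.0° V = 0 + j6.81 V.
Step 5 — Current: I = V / Z = -8.246e-05 + j1.099e-06 A = 8.247e-05∠179.2° A.
Step 6 — Complex power: S = V·I* = 7.482e-06 - j0.0005616 VA.
Step 7 — Real power: P = Re(S) = 7.482e-06 W.
Step 8 — Reactive power: Q = Im(S) = -0.0005616 VAR.
Step 9 — Apparent power: |S| = 0.0005616 VA.
Step 10 — Power factor: PF = P/|S| = 0.01332 (leading).

(a) P = 7.482e-06 W  (b) Q = -0.0005616 VAR  (c) S = 0.0005616 VA  (d) PF = 0.01332 (leading)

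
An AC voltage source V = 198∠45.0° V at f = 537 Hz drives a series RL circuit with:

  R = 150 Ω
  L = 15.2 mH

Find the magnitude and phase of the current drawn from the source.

Step 1 — Angular frequency: ω = 2π·f = 2π·537 = 3374 rad/s.
Step 2 — Component impedances:
  R: Z = R = 150 Ω
  L: Z = jωL = j·3374·0.0152 = 0 + j51.29 Ω
Step 3 — Series combination: Z_total = R + L = 150 + j51.29 Ω = 158.5∠18.9° Ω.
Step 4 — Source phasor: V = 198∠45.0° V = 140 + j140 V.
Step 5 — Ohm's law: I = V / Z_total = (140 + j140) / (150 + j51.29) = 1.121 + j0.55 A.
Step 6 — Convert to polar: |I| = 1.249 A, ∠I = 26.1°.

I = 1.249∠26.1° A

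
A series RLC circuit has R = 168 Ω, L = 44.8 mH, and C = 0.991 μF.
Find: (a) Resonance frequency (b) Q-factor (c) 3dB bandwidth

Step 1 — Resonance: ω₀ = 1/√(LC) = 1/√(0.0448·9.91e-07) = 4746 rad/s.
Step 2 — f₀ = ω₀/(2π) = 755.3 Hz.
Step 3 — Series Q: Q = ω₀L/R = 4746·0.0448/168 = 1.266.
Step 4 — Bandwidth: Δω = ω₀/Q = 3750 rad/s; BW = Δω/(2π) = 596.8 Hz.

(a) f₀ = 755.3 Hz  (b) Q = 1.266  (c) BW = 596.8 Hz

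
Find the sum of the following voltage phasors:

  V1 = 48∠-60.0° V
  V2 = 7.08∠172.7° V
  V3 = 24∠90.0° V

Step 1 — Convert each phasor to rectangular form:
  V1 = 48·(cos(-60.0°) + j·sin(-60.0°)) = 24 - j41.57 V
  V2 = 7.08·(cos(172.7°) + j·sin(172.7°)) = -7.023 + j0.8996 V
  V3 = 24·(cos(90.0°) + j·sin(90.0°)) = 0 + j24 V
Step 2 — Sum components: V_total = 16.98 - j16.67 V.
Step 3 — Convert to polar: |V_total| = 23.79 V, ∠V_total = -44.5°.

V_total = 23.79∠-44.5° V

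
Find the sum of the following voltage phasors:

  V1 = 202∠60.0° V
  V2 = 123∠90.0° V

Step 1 — Convert each phasor to rectangular form:
  V1 = 202·(cos(60.0°) + j·sin(60.0°)) = 101 + j174.9 V
  V2 = 123·(cos(90.0°) + j·sin(90.0°)) = 0 + j123 V
Step 2 — Sum components: V_total = 101 + j297.9 V.
Step 3 — Convert to polar: |V_total| = 314.6 V, ∠V_total = 71.3°.

V_total = 314.6∠71.3° V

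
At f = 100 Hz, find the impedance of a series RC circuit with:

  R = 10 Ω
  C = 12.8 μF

Step 1 — Angular frequency: ω = 2π·f = 2π·100 = 628.3 rad/s.
Step 2 — Component impedances:
  R: Z = R = 10 Ω
  C: Z = 1/(jωC) = -j/(ω·C) = 0 - j124.3 Ω
Step 3 — Series combination: Z_total = R + C = 10 - j124.3 Ω = 124.7∠-85.4° Ω.

Z = 10 - j124.3 Ω = 124.7∠-85.4° Ω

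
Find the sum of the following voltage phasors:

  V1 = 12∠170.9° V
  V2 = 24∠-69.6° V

Step 1 — Convert each phasor to rectangular form:
  V1 = 12·(cos(170.9°) + j·sin(170.9°)) = -11.85 + j1.898 V
  V2 = 24·(cos(-69.6°) + j·sin(-69.6°)) = 8.366 - j22.49 V
Step 2 — Sum components: V_total = -3.483 - j20.6 V.
Step 3 — Convert to polar: |V_total| = 20.89 V, ∠V_total = -99.6°.

V_total = 20.89∠-99.6° V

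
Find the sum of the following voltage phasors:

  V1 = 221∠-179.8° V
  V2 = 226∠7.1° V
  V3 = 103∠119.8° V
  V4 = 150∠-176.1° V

Step 1 — Convert each phasor to rectangular form:
  V1 = 221·(cos(-179.8°) + j·sin(-179.8°)) = -221 - j0.7714 V
  V2 = 226·(cos(7.1°) + j·sin(7.1°)) = 224.3 + j27.93 V
  V3 = 103·(cos(119.8°) + j·sin(119.8°)) = -51.19 + j89.38 V
  V4 = 150·(cos(-176.1°) + j·sin(-176.1°)) = -149.7 - j10.2 V
Step 2 — Sum components: V_total = -197.6 + j106.3 V.
Step 3 — Convert to polar: |V_total| = 224.4 V, ∠V_total = 151.7°.

V_total = 224.4∠151.7° V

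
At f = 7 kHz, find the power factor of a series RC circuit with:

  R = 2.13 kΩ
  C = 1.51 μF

Step 1 — Angular frequency: ω = 2π·f = 2π·7000 = 4.398e+04 rad/s.
Step 2 — Component impedances:
  R: Z = R = 2130 Ω
  C: Z = 1/(jωC) = -j/(ω·C) = 0 - j15.06 Ω
Step 3 — Series combination: Z_total = R + C = 2130 - j15.06 Ω = 2130∠-0.4° Ω.
Step 4 — Power factor: PF = cos(φ) = Re(Z)/|Z| = 2130/2130 = 1.
Step 5 — Type: Im(Z) = -15.06 ⇒ leading (phase φ = -0.4°).

PF = 1 (leading, φ = -0.4°)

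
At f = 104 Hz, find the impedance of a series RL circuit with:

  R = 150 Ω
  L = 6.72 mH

Step 1 — Angular frequency: ω = 2π·f = 2π·104 = 653.5 rad/s.
Step 2 — Component impedances:
  R: Z = R = 150 Ω
  L: Z = jωL = j·653.5·0.00672 = 0 + j4.391 Ω
Step 3 — Series combination: Z_total = R + L = 150 + j4.391 Ω = 150.1∠1.7° Ω.

Z = 150 + j4.391 Ω = 150.1∠1.7° Ω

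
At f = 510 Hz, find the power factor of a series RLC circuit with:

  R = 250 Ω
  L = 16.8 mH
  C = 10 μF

Step 1 — Angular frequency: ω = 2π·f = 2π·510 = 3204 rad/s.
Step 2 — Component impedances:
  R: Z = R = 250 Ω
  L: Z = jωL = j·3204·0.0168 = 0 + j53.83 Ω
  C: Z = 1/(jωC) = -j/(ω·C) = 0 - j31.21 Ω
Step 3 — Series combination: Z_total = R + L + C = 250 + j22.63 Ω = 251∠5.2° Ω.
Step 4 — Power factor: PF = cos(φ) = Re(Z)/|Z| = 250/251.02 = 0.9959.
Step 5 — Type: Im(Z) = 22.63 ⇒ lagging (phase φ = 5.2°).

PF = 0.9959 (lagging, φ = 5.2°)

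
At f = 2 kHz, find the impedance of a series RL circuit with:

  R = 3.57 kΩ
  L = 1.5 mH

Step 1 — Angular frequency: ω = 2π·f = 2π·2000 = 1.257e+04 rad/s.
Step 2 — Component impedances:
  R: Z = R = 3570 Ω
  L: Z = jωL = j·1.257e+04·0.0015 = 0 + j18.85 Ω
Step 3 — Series combination: Z_total = R + L = 3570 + j18.85 Ω = 3570∠0.3° Ω.

Z = 3570 + j18.85 Ω = 3570∠0.3° Ω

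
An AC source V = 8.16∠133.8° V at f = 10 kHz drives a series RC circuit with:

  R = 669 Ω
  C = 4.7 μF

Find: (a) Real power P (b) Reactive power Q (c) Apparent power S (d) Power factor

Step 1 — Angular frequency: ω = 2π·f = 2π·1e+04 = 6.283e+04 rad/s.
Step 2 — Component impedances:
  R: Z = R = 669 Ω
  C: Z = 1/(jωC) = -j/(ω·C) = 0 - j3.386 Ω
Step 3 — Series combination: Z_total = R + C = 669 - j3.386 Ω = 669∠-0.3° Ω.
Step 4 — Source phasor: V = 8.16∠133.8° V = -5.648 + j5.89 V.
Step 5 — Current: I = V / Z = -0.008487 + j0.008761 A = 0.0122∠134.1° A.
Step 6 — Complex power: S = V·I* = 0.09953 - j0.0005038 VA.
Step 7 — Real power: P = Re(S) = 0.09953 W.
Step 8 — Reactive power: Q = Im(S) = -0.0005038 VAR.
Step 9 — Apparent power: |S| = 0.09953 VA.
Step 10 — Power factor: PF = P/|S| = 1 (leading).

(a) P = 0.09953 W  (b) Q = -0.0005038 VAR  (c) S = 0.09953 VA  (d) PF = 1 (leading)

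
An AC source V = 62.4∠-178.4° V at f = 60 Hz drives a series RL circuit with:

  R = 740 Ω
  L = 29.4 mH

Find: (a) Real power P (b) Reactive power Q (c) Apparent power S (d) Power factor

Step 1 — Angular frequency: ω = 2π·f = 2π·60 = 377 rad/s.
Step 2 — Component impedances:
  R: Z = R = 740 Ω
  L: Z = jωL = j·377·0.0294 = 0 + j11.08 Ω
Step 3 — Series combination: Z_total = R + L = 740 + j11.08 Ω = 740.1∠0.9° Ω.
Step 4 — Source phasor: V = 62.4∠-178.4° V = -62.38 - j1.742 V.
Step 5 — Current: I = V / Z = -0.08431 - j0.001092 A = 0.08431∠-179.3° A.
Step 6 — Complex power: S = V·I* = 5.261 + j0.07879 VA.
Step 7 — Real power: P = Re(S) = 5.261 W.
Step 8 — Reactive power: Q = Im(S) = 0.07879 VAR.
Step 9 — Apparent power: |S| = 5.261 VA.
Step 10 — Power factor: PF = P/|S| = 0.9999 (lagging).

(a) P = 5.261 W  (b) Q = 0.07879 VAR  (c) S = 5.261 VA  (d) PF = 0.9999 (lagging)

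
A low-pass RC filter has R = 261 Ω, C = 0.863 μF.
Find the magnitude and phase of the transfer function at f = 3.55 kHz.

Step 1 — Angular frequency: ω = 2π·3550 = 2.231e+04 rad/s.
Step 2 — Transfer function: H(jω) = 1/(1 + jωRC).
Step 3 — Denominator: 1 + jωRC = 1 + j·2.231e+04·261·8.63e-07 = 1 + j5.024.
Step 4 — H = 0.03811 - j0.1915.
Step 5 — Magnitude: |H| = 0.1952 (-14.2 dB); phase: φ = -78.7°.

|H| = 0.1952 (-14.2 dB), φ = -78.7°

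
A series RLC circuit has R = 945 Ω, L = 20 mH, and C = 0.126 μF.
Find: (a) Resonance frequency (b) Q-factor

Step 1 — Resonance condition Im(Z)=0 gives ω₀ = 1/√(LC).
Step 2 — ω₀ = 1/√(0.02·1.26e-07) = 1.992e+04 rad/s.
Step 3 — f₀ = ω₀/(2π) = 3170 Hz.
Step 4 — Series Q: Q = ω₀L/R = 1.992e+04·0.02/945 = 0.4216.

(a) f₀ = 3170 Hz  (b) Q = 0.4216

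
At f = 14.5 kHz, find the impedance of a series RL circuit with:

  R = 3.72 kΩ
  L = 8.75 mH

Step 1 — Angular frequency: ω = 2π·f = 2π·1.45e+04 = 9.111e+04 rad/s.
Step 2 — Component impedances:
  R: Z = R = 3720 Ω
  L: Z = jωL = j·9.111e+04·0.00875 = 0 + j797.2 Ω
Step 3 — Series combination: Z_total = R + L = 3720 + j797.2 Ω = 3804∠12.1° Ω.

Z = 3720 + j797.2 Ω = 3804∠12.1° Ω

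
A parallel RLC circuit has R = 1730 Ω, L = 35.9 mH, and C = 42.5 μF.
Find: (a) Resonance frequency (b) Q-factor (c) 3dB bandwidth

Step 1 — Resonance: ω₀ = 1/√(LC) = 1/√(0.0359·4.25e-05) = 809.6 rad/s.
Step 2 — f₀ = ω₀/(2π) = 128.8 Hz.
Step 3 — Parallel Q: Q = R/(ω₀L) = 1730/(809.6·0.0359) = 59.52.
Step 4 — Bandwidth: Δω = ω₀/Q = 13.6 rad/s; BW = Δω/(2π) = 2.165 Hz.

(a) f₀ = 128.8 Hz  (b) Q = 59.52  (c) BW = 2.165 Hz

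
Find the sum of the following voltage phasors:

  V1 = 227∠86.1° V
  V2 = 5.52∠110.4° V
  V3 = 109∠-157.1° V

Step 1 — Convert each phasor to rectangular form:
  V1 = 227·(cos(86.1°) + j·sin(86.1°)) = 15.44 + j226.5 V
  V2 = 5.52·(cos(110.4°) + j·sin(110.4°)) = -1.924 + j5.174 V
  V3 = 109·(cos(-157.1°) + j·sin(-157.1°)) = -100.4 - j42.41 V
Step 2 — Sum components: V_total = -86.89 + j189.2 V.
Step 3 — Convert to polar: |V_total| = 208.2 V, ∠V_total = 114.7°.

V_total = 208.2∠114.7° V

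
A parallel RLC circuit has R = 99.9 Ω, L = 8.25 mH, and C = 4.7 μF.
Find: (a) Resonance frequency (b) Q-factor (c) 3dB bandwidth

Step 1 — Resonance: ω₀ = 1/√(LC) = 1/√(0.00825·4.7e-06) = 5078 rad/s.
Step 2 — f₀ = ω₀/(2π) = 808.2 Hz.
Step 3 — Parallel Q: Q = R/(ω₀L) = 99.9/(5078·0.00825) = 2.384.
Step 4 — Bandwidth: Δω = ω₀/Q = 2130 rad/s; BW = Δω/(2π) = 339 Hz.

(a) f₀ = 808.2 Hz  (b) Q = 2.384  (c) BW = 339 Hz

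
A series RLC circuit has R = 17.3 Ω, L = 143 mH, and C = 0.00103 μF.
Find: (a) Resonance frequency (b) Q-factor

Step 1 — Resonance condition Im(Z)=0 gives ω₀ = 1/√(LC).
Step 2 — ω₀ = 1/√(0.143·1.03e-09) = 8.24e+04 rad/s.
Step 3 — f₀ = ω₀/(2π) = 1.311e+04 Hz.
Step 4 — Series Q: Q = ω₀L/R = 8.24e+04·0.143/17.3 = 681.1.

(a) f₀ = 1.311e+04 Hz  (b) Q = 681.1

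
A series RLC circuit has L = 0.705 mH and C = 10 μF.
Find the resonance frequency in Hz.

Step 1 — Resonance condition Im(Z)=0 gives ω₀ = 1/√(LC).
Step 2 — ω₀ = 1/√(0.000705·1e-05) = 1.191e+04 rad/s.
Step 3 — f₀ = ω₀/(2π) = 1896 Hz.

f₀ = 1896 Hz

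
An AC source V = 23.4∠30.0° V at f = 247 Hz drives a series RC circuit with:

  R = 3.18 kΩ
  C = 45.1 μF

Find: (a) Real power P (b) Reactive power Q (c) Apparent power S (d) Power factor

Step 1 — Angular frequency: ω = 2π·f = 2π·247 = 1552 rad/s.
Step 2 — Component impedances:
  R: Z = R = 3180 Ω
  C: Z = 1/(jωC) = -j/(ω·C) = 0 - j14.29 Ω
Step 3 — Series combination: Z_total = R + C = 3180 - j14.29 Ω = 3180∠-0.3° Ω.
Step 4 — Source phasor: V = 23.4∠30.0° V = 20.26 + j11.7 V.
Step 5 — Current: I = V / Z = 0.006356 + j0.003708 A = 0.007358∠30.3° A.
Step 6 — Complex power: S = V·I* = 0.1722 - j0.0007736 VA.
Step 7 — Real power: P = Re(S) = 0.1722 W.
Step 8 — Reactive power: Q = Im(S) = -0.0007736 VAR.
Step 9 — Apparent power: |S| = 0.1722 VA.
Step 10 — Power factor: PF = P/|S| = 1 (leading).

(a) P = 0.1722 W  (b) Q = -0.0007736 VAR  (c) S = 0.1722 VA  (d) PF = 1 (leading)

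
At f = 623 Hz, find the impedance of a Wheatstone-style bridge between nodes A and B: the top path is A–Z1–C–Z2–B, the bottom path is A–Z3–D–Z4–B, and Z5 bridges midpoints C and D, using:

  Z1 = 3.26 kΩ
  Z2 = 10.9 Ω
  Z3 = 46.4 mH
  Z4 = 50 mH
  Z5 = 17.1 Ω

Step 1 — Angular frequency: ω = 2π·f = 2π·623 = 3914 rad/s.
Step 2 — Component impedances:
  Z1: Z = R = 3260 Ω
  Z2: Z = R = 10.9 Ω
  Z3: Z = jωL = j·3914·0.0464 = 0 + j181.6 Ω
  Z4: Z = jωL = j·3914·0.05 = 0 + j195.7 Ω
  Z5: Z = R = 17.1 Ω
Step 3 — Bridge requires nodal analysis (the Z5 bridge couples midpoints C and D, so the two paths cannot be reduced to a simple series/parallel combination). Setting node B to ground and injecting 1 A at node A, the 3-node admittance system at A, C, D solves to V_A = Z_AB = 37.55 + j183.1 Ω = 186.9∠78.4° Ω.

Z = 37.55 + j183.1 Ω = 186.9∠78.4° Ω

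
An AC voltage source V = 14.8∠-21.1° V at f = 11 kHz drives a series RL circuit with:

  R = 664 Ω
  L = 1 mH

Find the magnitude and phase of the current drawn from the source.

Step 1 — Angular frequency: ω = 2π·f = 2π·1.1e+04 = 6.912e+04 rad/s.
Step 2 — Component impedances:
  R: Z = R = 664 Ω
  L: Z = jωL = j·6.912e+04·0.001 = 0 + j69.12 Ω
Step 3 — Series combination: Z_total = R + L = 664 + j69.12 Ω = 667.6∠5.9° Ω.
Step 4 — Source phasor: V = 14.8∠-21.1° V = 13.81 - j5.328 V.
Step 5 — Ohm's law: I = V / Z_total = (13.81 - j5.328) / (664 + j69.12) = 0.01975 - j0.01008 A.
Step 6 — Convert to polar: |I| = 0.02217 A, ∠I = -27.0°.

I = 0.02217∠-27.0° A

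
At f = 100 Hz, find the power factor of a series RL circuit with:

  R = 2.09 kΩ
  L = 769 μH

Step 1 — Angular frequency: ω = 2π·f = 2π·100 = 628.3 rad/s.
Step 2 — Component impedances:
  R: Z = R = 2090 Ω
  L: Z = jωL = j·628.3·0.000769 = 0 + j0.4832 Ω
Step 3 — Series combination: Z_total = R + L = 2090 + j0.4832 Ω = 2090∠0.0° Ω.
Step 4 — Power factor: PF = cos(φ) = Re(Z)/|Z| = 2090/2090 = 1.
Step 5 — Type: Im(Z) = 0.4832 ⇒ lagging (phase φ = 0.0°).

PF = 1 (lagging, φ = 0.0°)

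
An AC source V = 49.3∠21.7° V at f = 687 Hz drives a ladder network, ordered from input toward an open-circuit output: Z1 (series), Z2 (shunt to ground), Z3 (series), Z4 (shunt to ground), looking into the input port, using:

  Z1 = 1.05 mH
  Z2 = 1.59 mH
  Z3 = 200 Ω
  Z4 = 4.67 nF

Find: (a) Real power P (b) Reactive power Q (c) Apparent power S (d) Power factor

Step 1 — Angular frequency: ω = 2π·f = 2π·687 = 4317 rad/s.
Step 2 — Component impedances:
  Z1: Z = jωL = j·4317·0.00105 = 0 + j4.532 Ω
  Z2: Z = jωL = j·4317·0.00159 = 0 + j6.863 Ω
  Z3: Z = R = 200 Ω
  Z4: Z = 1/(jωC) = -j/(ω·C) = 0 - j4.961e+04 Ω
Step 3 — Ladder network (open output): work backward from the far end, alternating series and parallel combinations. Z_in = 3.829e-06 + j11.4 Ω = 11.4∠90.0° Ω.
Step 4 — Source phasor: V = 49.3∠21.7° V = 45.81 + j18.23 V.
Step 5 — Current: I = V / Z = 1.599 - j4.019 A = 4.326∠-68.3° A.
Step 6 — Complex power: S = V·I* = 7.166e-05 + j213.3 VA.
Step 7 — Real power: P = Re(S) = 7.166e-05 W.
Step 8 — Reactive power: Q = Im(S) = 213.3 VAR.
Step 9 — Apparent power: |S| = 213.3 VA.
Step 10 — Power factor: PF = P/|S| = 3.36e-07 (lagging).

(a) P = 7.166e-05 W  (b) Q = 213.3 VAR  (c) S = 213.3 VA  (d) PF = 3.36e-07 (lagging)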